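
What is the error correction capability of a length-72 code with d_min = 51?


Correction capability = floor((d-1)/2) = floor((51-1)/2) = 25

25 errors


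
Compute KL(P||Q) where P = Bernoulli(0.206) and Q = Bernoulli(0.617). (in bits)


KL = p*log2(p/q) + (1-p)*log2((1-p)/(1-q)) = 0.206*log2(0.206/0.617) + 0.794*log2(0.794/0.383) = 0.5091

0.5091 bits


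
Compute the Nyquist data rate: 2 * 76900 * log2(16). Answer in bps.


Rate = 2 * B * log2(M) = 2 * 76900 * 4.0 = 615200.0

615200.0 bps


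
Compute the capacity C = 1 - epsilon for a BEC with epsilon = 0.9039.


C = 1 - epsilon = 1 - 0.9039 = 0.0961

0.0961 bits


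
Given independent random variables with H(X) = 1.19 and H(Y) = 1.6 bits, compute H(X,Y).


For independent variables, H(X,Y) = H(X) + H(Y) = 1.19 + 1.6 = 2.79

2.79 bits


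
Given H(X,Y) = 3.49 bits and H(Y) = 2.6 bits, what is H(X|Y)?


H(X|Y) = H(X,Y) - H(Y) = 3.49 - 2.6 = 0.89

0.89 bits


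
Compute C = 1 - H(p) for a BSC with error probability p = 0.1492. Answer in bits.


H(p) = -p*log2(p) - (1-p)*log2(1-p) = -0.1492*log2(0.1492) - 0.8508*log2(0.8508) = 0.409506 + 0.198328 = 0.6078. C = 1 - H(p) = 1 - 0.6078 = 0.3922

0.3922 bits


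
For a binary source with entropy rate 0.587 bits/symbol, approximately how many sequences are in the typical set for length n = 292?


log2|A_typical| = nH = 292 * 0.587 = 171.404, so |A_typical| ~ 2^171.404 = 3.960e+51

3.960e+51


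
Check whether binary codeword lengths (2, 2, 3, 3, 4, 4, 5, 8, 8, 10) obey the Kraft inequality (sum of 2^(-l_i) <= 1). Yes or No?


Kraft sum = sum(2^(-l_i)) = 0.915, need <= 1. Result: satisfied (a binary prefix-free code with these lengths exists)

Yes


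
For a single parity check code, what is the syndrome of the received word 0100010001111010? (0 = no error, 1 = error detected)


Syndrome = XOR of all bits = 0 XOR 1 XOR 0 XOR 0 XOR 0 XOR 1 XOR 0 XOR 0 XOR 0 XOR 1 XOR 1 XOR 1 XOR 1 XOR 0 XOR 1 XOR 0 = 1

1


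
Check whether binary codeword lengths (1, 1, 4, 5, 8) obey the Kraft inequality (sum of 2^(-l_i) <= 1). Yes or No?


Kraft sum = sum(2^(-l_i)) = 1.0977, need <= 1. Result: violated (a binary prefix-free code with these lengths cannot exist)

No


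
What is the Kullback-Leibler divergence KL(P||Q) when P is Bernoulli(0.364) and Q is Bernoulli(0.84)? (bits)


KL = p*log2(p/q) + (1-p)*log2((1-p)/(1-q)) = 0.364*log2(0.364/0.84) + 0.636*log2(0.636/0.16) = 0.8271

0.8271 bits


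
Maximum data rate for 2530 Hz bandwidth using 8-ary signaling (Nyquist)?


Rate = 2 * B * log2(M) = 2 * 2530 * 3.0 = 15180.0

15180.0 bps


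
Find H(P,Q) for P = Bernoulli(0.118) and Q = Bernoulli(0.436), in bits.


H(P,Q) = -p*log2(q) - (1-p)*log2(1-q). -0.118*log2(0.436) = 0.141317; -0.882*log2(0.564) = 0.728737. H(P,Q) = 0.141317 + 0.728737 = 0.8701

0.8701 bits


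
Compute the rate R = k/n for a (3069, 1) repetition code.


Rate = k/n = 1/3069

1/3069


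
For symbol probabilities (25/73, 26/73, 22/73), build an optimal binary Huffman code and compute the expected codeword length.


Huffman construction (repeatedly merge the two least-probable nodes; each merge adds 1 bit to every symbol beneath it): 22/73 + 25/73 = 47/73; 26/73 + 47/73 = 1. Resulting codeword lengths (in the order the probabilities were given): (2, 1, 2). L_avg = sum(p_i * l_i) = 25/73*2 + 26/73*1 + 22/73*2 = 120/73 = 1.6438

1.6438 bits


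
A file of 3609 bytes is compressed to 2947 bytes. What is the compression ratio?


Ratio = original / compressed = 3609 / 2947 = 1.2246

1.2246


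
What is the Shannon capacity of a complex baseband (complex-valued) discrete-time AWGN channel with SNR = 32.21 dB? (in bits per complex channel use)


SNR_linear = 10^(32.21/10) = 1663.4127; C = log2(1 + SNR_linear) = log2(1 + 1663.4127) = 10.7008

10.7008 bits/channel use


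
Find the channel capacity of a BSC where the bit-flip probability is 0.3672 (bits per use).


H(p) = -p*log2(p) - (1-p)*log2(1-p) = -0.3672*log2(0.3672) - 0.6328*log2(0.6328) = 0.530737 + 0.417761 = 0.9485. C = 1 - H(p) = 1 - 0.9485 = 0.0515

0.0515 bits


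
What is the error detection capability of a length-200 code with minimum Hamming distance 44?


Detection capability = d_min - 1 = 44 - 1 = 43

43 errors


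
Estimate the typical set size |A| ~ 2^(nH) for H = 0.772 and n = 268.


log2|A_typical| = nH = 268 * 0.772 = 206.896, so |A_typical| ~ 2^206.896 = 1.914e+62

1.914e+62


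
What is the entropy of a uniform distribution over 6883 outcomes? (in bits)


H = log2(n) = log2(6883) = 12.7488

12.7488 bits


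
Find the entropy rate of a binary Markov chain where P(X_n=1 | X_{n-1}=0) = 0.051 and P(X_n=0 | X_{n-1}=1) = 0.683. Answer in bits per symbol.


Stationary distribution: pi_0 = p10/(p01+p10) = 0.9305, pi_1 = 0.0695. Entropy rate H' = pi_0*H(p01) + pi_1*H(p10) = 0.9305*0.2906 + 0.0695*0.9011 = 0.333

0.333 bits/symbol


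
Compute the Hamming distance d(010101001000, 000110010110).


Count differing positions: . ^ . . ^ ^ . ^ ^ ^ ^ . = 7 differences

7


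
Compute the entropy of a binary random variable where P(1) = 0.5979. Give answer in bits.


H = -p*log2(p) - (1-p)*log2(1-p). -0.5979*log2(0.5979) = 0.443656; -0.4021*log2(0.4021) = 0.528510. H = 0.443656 + 0.528510 = 0.9722

0.9722 bits


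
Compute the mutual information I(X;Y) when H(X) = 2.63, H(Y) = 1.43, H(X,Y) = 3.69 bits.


I(X;Y) = H(X) + H(Y) - H(X,Y) = 2.63 + 1.43 - 3.69 = 0.37

0.37 bits


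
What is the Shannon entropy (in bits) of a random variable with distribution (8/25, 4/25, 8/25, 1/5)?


H = -sum(p_i * log2(p_i)). Terms: -(8/25)*log2(8/25) = 0.526034; -(4/25)*log2(4/25) = 0.423017; -(8/25)*log2(8/25) = 0.526034; -(1/5)*log2(1/5) = 0.464386. H = 0.526034 + 0.423017 + 0.526034 + 0.464386 = 1.9395

1.9395 bits


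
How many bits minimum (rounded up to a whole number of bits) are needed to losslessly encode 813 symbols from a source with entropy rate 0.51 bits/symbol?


Minimum bits >= n * H = 813 * 0.51 = 414.63, rounded up to a whole number of bits = 415

415 bits


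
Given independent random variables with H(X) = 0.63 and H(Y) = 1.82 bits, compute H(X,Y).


For independent variables, H(X,Y) = H(X) + H(Y) = 0.63 + 1.82 = 2.45

2.45 bits


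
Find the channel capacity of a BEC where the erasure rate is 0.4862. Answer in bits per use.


C = 1 - epsilon = 1 - 0.4862 = 0.5138

0.5138 bits


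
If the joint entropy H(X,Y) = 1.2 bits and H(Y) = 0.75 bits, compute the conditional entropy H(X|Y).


H(X|Y) = H(X,Y) - H(Y) = 1.2 - 0.75 = 0.45

0.45 bits


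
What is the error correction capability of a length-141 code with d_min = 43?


Correction capability = floor((d-1)/2) = floor((43-1)/2) = 21

21 errors


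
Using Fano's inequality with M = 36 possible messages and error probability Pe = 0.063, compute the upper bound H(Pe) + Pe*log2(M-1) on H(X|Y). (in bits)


H(Pe) = -Pe*log2(Pe) - (1-Pe)*log2(1-Pe) = -0.063*log2(0.063) - 0.937*log2(0.937) = 0.251276 + 0.087965 = 0.3392. Pe*log2(M-1) = 0.063*log2(35) = 0.323145. Bound = H(Pe) + Pe*log2(M-1) = 0.251276 + 0.087965 + 0.323145 = 0.6624

0.6624 bits


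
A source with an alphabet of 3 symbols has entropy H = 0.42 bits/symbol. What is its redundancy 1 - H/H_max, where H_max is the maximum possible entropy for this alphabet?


H_max = log2(K) = log2(3) = 1.585 bits/symbol. Redundancy = 1 - H/H_max = 1 - 0.42/1.585 = 1 - 0.265 = 0.735

0.735


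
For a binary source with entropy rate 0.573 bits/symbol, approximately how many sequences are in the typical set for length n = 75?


log2|A_typical| = nH = 75 * 0.573 = 42.975, so |A_typical| ~ 2^42.975 = 8.645e+12

8.645e+12


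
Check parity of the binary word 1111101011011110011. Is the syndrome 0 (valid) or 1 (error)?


Syndrome = XOR of all bits = 1 XOR 1 XOR 1 XOR 1 XOR 1 XOR 0 XOR 1 XOR 0 XOR 1 XOR 1 XOR 0 XOR 1 XOR 1 XOR 1 XOR 1 XOR 0 XOR 0 XOR 1 XOR 1 = 0

0


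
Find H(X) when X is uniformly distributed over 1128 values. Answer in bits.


H = log2(n) = log2(1128) = 10.1396

10.1396 bits


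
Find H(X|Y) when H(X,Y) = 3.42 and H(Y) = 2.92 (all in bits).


H(X|Y) = H(X,Y) - H(Y) = 3.42 - 2.92 = 0.5

0.5 bits


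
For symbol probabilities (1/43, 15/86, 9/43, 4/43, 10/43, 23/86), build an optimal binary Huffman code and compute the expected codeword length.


Huffman construction (repeatedly merge the two least-probable nodes; each merge adds 1 bit to every symbol beneath it): 1/43 + 4/43 = 5/43; 5/43 + 15/86 = 25/86; 9/43 + 10/43 = 19/43; 23/86 + 25/86 = 24/43; 19/43 + 24/43 = 1. Resulting codeword lengths (in the order the probabilities were given): (4, 3, 2, 4, 2, 2). L_avg = sum(p_i * l_i) = 1/43*4 + 15/86*3 + 9/43*2 + 4/43*4 + 10/43*2 + 23/86*2 = 207/86 = 2.407

2.407 bits


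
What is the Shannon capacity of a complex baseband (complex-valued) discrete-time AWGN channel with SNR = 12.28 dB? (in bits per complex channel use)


SNR_linear = 10^(12.28/10) = 16.9044; C = log2(1 + SNR_linear) = log2(1 + 16.9044) = 4.1622

4.1622 bits/channel use


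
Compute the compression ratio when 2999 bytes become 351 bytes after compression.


Ratio = original / compressed = 2999 / 351 = 8.5442

8.5442


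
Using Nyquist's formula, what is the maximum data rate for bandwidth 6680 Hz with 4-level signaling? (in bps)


Rate = 2 * B * log2(M) = 2 * 6680 * 2.0 = 26720.0

26720.0 bps


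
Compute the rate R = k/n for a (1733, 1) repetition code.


Rate = k/n = 1/1733

1/1733


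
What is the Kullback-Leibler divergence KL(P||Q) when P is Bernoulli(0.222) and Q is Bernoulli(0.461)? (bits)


KL = p*log2(p/q) + (1-p)*log2((1-p)/(1-q)) = 0.222*log2(0.222/0.461) + 0.778*log2(0.778/0.539) = 0.1779

0.1779 bits


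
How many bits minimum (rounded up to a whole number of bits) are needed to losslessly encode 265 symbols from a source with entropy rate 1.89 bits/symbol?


Minimum bits >= n * H = 265 * 1.89 = 500.85, rounded up to a whole number of bits = 501

501 bits


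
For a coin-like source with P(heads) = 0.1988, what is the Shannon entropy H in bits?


H = -p*log2(p) - (1-p)*log2(1-p). -0.1988*log2(0.1988) = 0.463325; -0.8012*log2(0.8012) = 0.256196. H = 0.463325 + 0.256196 = 0.7195

0.7195 bits


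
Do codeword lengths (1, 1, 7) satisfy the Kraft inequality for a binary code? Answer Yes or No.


Kraft sum = sum(2^(-l_i)) = 1.0078, need <= 1. Result: violated (a binary prefix-free code with these lengths cannot exist)

No


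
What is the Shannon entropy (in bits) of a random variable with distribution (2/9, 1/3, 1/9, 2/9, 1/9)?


H = -sum(p_i * log2(p_i)). Terms: -(2/9)*log2(2/9) = 0.482206; -(1/3)*log2(1/3) = 0.528321; -(1/9)*log2(1/9) = 0.352214; -(2/9)*log2(2/9) = 0.482206; -(1/9)*log2(1/9) = 0.352214. H = 0.482206 + 0.528321 + 0.352214 + 0.482206 + 0.352214 = 2.1972

2.1972 bits


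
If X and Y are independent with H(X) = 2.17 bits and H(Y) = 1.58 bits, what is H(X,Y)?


For independent variables, H(X,Y) = H(X) + H(Y) = 2.17 + 1.58 = 3.75

3.75 bits


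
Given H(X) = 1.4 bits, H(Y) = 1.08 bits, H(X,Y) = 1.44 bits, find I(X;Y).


I(X;Y) = H(X) + H(Y) - H(X,Y) = 1.4 + 1.08 - 1.44 = 1.04

1.04 bits


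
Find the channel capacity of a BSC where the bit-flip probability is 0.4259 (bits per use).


H(p) = -p*log2(p) - (1-p)*log2(1-p) = -0.4259*log2(0.4259) - 0.5741*log2(0.5741) = 0.524459 + 0.459639 = 0.9841. C = 1 - H(p) = 1 - 0.9841 = 0.0159

0.0159 bits


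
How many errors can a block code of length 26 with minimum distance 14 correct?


Correction capability = floor((d-1)/2) = floor((14-1)/2) = 6

6 errors


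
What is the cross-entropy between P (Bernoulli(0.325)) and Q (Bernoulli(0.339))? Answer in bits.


H(P,Q) = -p*log2(q) - (1-p)*log2(1-q). -0.325*log2(0.339) = 0.507209; -0.675*log2(0.661) = 0.403163. H(P,Q) = 0.507209 + 0.403163 = 0.9104

0.9104 bits


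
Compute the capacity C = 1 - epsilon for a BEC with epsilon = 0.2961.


C = 1 - epsilon = 1 - 0.2961 = 0.7039

0.7039 bits


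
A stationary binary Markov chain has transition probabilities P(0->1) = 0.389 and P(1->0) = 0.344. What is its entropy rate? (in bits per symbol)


Stationary distribution: pi_0 = p10/(p01+p10) = 0.4693, pi_1 = 0.5307. Entropy rate H' = pi_0*H(p01) + pi_1*H(p10) = 0.4693*0.9642 + 0.5307*0.9286 = 0.9453

0.9453 bits/symbol


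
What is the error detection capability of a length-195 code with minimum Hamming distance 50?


Detection capability = d_min - 1 = 50 - 1 = 49

49 errors


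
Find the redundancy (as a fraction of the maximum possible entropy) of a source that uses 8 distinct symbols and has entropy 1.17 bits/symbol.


H_max = log2(K) = log2(8) = 3.0 bits/symbol. Redundancy = 1 - H/H_max = 1 - 1.17/3.0 = 1 - 0.39 = 0.61

0.61


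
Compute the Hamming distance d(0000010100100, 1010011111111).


Count differing positions: ^ . ^ . . . ^ . ^ ^ . ^ ^ = 7 differences

7


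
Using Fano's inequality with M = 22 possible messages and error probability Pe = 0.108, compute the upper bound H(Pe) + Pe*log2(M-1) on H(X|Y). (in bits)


H(Pe) = -Pe*log2(Pe) - (1-Pe)*log2(1-Pe) = -0.108*log2(0.108) - 0.892*log2(0.892) = 0.346777 + 0.147077 = 0.4939. Pe*log2(M-1) = 0.108*log2(21) = 0.474370. Bound = H(Pe) + Pe*log2(M-1) = 0.346777 + 0.147077 + 0.474370 = 0.9682

0.9682 bits


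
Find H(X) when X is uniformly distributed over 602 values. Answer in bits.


H = log2(n) = log2(602) = 9.2336

9.2336 bits


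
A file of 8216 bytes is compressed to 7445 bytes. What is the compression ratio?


Ratio = original / compressed = 8216 / 7445 = 1.1036

1.1036


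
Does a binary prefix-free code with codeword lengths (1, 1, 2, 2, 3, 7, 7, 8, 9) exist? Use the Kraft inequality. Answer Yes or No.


Kraft sum = sum(2^(-l_i)) = 1.6465, need <= 1. Result: violated (a binary prefix-free code with these lengths cannot exist)

No


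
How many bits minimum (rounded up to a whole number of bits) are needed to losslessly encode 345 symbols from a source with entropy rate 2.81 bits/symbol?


Minimum bits >= n * H = 345 * 2.81 = 969.45, rounded up to a whole number of bits = 970

970 bits


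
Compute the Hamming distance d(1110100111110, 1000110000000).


Count differing positions: . ^ ^ . . ^ . ^ ^ ^ ^ ^ . = 8 differences

8


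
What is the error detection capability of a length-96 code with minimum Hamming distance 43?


Detection capability = d_min - 1 = 43 - 1 = 42

42 errors


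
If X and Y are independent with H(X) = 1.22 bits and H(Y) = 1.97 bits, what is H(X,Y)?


For independent variables, H(X,Y) = H(X) + H(Y) = 1.22 + 1.97 = 3.19

3.19 bits


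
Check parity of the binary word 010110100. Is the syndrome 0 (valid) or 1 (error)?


Syndrome = XOR of all bits = 0 XOR 1 XOR 0 XOR 1 XOR 1 XOR 0 XOR 1 XOR 0 XOR 0 = 0

0


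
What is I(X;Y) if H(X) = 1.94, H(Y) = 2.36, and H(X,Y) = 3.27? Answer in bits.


I(X;Y) = H(X) + H(Y) - H(X,Y) = 1.94 + 2.36 - 3.27 = 1.03

1.03 bits


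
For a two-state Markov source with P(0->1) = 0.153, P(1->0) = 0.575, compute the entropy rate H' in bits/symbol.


Stationary distribution: pi_0 = p10/(p01+p10) = 0.7898, pi_1 = 0.2102. Entropy rate H' = pi_0*H(p01) + pi_1*H(p10) = 0.7898*0.6173 + 0.2102*0.9837 = 0.6943

0.6943 bits/symbol


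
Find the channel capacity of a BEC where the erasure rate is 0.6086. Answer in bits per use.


C = 1 - epsilon = 1 - 0.6086 = 0.3914

0.3914 bits


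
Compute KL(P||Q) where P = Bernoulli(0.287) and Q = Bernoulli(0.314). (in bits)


KL = p*log2(p/q) + (1-p)*log2((1-p)/(1-q)) = 0.287*log2(0.287/0.314) + 0.713*log2(0.713/0.686) = 0.0025

0.0025 bits


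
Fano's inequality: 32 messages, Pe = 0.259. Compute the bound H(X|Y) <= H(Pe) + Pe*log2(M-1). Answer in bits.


H(Pe) = -Pe*log2(Pe) - (1-Pe)*log2(1-Pe) = -0.259*log2(0.259) - 0.741*log2(0.741) = 0.504785 + 0.320449 = 0.8252. Pe*log2(M-1) = 0.259*log2(31) = 1.283137. Bound = H(Pe) + Pe*log2(M-1) = 0.504785 + 0.320449 + 1.283137 = 2.1084

2.1084 bits


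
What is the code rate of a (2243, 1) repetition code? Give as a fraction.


Rate = k/n = 1/2243

1/2243


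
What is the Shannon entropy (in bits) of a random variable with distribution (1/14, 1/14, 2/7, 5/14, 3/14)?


H = -sum(p_i * log2(p_i)). Terms: -(1/14)*log2(1/14) = 0.271954; -(1/14)*log2(1/14) = 0.271954; -(2/7)*log2(2/7) = 0.516387; -(5/14)*log2(5/14) = 0.530510; -(3/14)*log2(3/14) = 0.476227. H = 0.271954 + 0.271954 + 0.516387 + 0.530510 + 0.476227 = 2.067

2.067 bits


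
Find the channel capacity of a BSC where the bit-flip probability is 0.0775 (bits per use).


H(p) = -p*log2(p) - (1-p)*log2(1-p) = -0.0775*log2(0.0775) - 0.9225*log2(0.9225) = 0.285949 + 0.107360 = 0.3933. C = 1 - H(p) = 1 - 0.3933 = 0.6067

0.6067 bits


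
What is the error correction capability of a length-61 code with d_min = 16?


Correction capability = floor((d-1)/2) = floor((16-1)/2) = 7

7 errors


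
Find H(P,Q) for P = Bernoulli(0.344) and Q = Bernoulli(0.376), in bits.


H(P,Q) = -p*log2(q) - (1-p)*log2(1-q). -0.344*log2(0.376) = 0.485451; -0.656*log2(0.624) = 0.446331. H(P,Q) = 0.485451 + 0.446331 = 0.9318

0.9318 bits


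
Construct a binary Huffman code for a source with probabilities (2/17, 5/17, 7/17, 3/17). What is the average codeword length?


Huffman construction (repeatedly merge the two least-probable nodes; each merge adds 1 bit to every symbol beneath it): 2/17 + 3/17 = 5/17; 5/17 + 5/17 = 10/17; 7/17 + 10/17 = 1. Resulting codeword lengths (in the order the probabilities were given): (3, 2, 1, 3). L_avg = sum(p_i * l_i) = 2/17*3 + 5/17*2 + 7/17*1 + 3/17*3 = 32/17 = 1.8824

1.8824 bits


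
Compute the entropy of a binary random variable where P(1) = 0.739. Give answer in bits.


H = -p*log2(p) - (1-p)*log2(1-p). -0.739*log2(0.739) = 0.322465; -0.261*log2(0.261) = 0.505786. H = 0.322465 + 0.505786 = 0.8283

0.8283 bits


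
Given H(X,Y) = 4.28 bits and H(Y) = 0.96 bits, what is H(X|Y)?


H(X|Y) = H(X,Y) - H(Y) = 4.28 - 0.96 = 3.32

3.32 bits


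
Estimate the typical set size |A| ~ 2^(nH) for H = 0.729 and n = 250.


log2|A_typical| = nH = 250 * 0.729 = 182.25, so |A_typical| ~ 2^182.25 = 7.290e+54

7.290e+54


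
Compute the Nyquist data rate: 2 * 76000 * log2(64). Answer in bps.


Rate = 2 * B * log2(M) = 2 * 76000 * 6.0 = 912000.0

912000.0 bps


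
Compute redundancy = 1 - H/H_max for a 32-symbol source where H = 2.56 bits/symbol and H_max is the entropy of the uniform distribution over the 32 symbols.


H_max = log2(K) = log2(32) = 5.0 bits/symbol. Redundancy = 1 - H/H_max = 1 - 2.56/5.0 = 1 - 0.512 = 0.488

0.488


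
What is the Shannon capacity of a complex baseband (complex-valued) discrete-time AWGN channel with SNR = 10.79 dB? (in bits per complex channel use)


SNR_linear = 10^(10.79/10) = 11.995; C = log2(1 + SNR_linear) = log2(1 + 11.995) = 3.6999

3.6999 bits/channel use


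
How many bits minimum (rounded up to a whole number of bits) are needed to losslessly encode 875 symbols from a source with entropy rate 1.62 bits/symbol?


Minimum bits >= n * H = 875 * 1.62 = 1417.5, rounded up to a whole number of bits = 1418

1418 bits


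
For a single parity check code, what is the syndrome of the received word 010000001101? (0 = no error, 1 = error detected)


Syndrome = XOR of all bits = 0 XOR 1 XOR 0 XOR 0 XOR 0 XOR 0 XOR 0 XOR 0 XOR 1 XOR 1 XOR 0 XOR 1 = 0

0


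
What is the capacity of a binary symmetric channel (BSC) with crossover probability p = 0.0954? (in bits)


H(p) = -p*log2(p) - (1-p)*log2(1-p) = -0.0954*log2(0.0954) - 0.9046*log2(0.9046) = 0.323393 + 0.130849 = 0.4542. C = 1 - H(p) = 1 - 0.4542 = 0.5458

0.5458 bits


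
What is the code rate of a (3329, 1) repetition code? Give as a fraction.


Rate = k/n = 1/3329

1/3329


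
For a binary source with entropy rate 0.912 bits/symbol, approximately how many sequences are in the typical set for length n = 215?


log2|A_typical| = nH = 215 * 0.912 = 196.08, so |A_typical| ~ 2^196.08 = 1.062e+59

1.062e+59


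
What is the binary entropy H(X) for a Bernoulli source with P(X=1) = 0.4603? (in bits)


H = -p*log2(p) - (1-p)*log2(1-p). -0.4603*log2(0.4603) = 0.515238; -0.5397*log2(0.5397) = 0.480209. H = 0.515238 + 0.480209 = 0.9954

0.9954 bits


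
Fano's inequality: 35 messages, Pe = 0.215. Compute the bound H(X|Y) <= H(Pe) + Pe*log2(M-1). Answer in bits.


H(Pe) = -Pe*log2(Pe) - (1-Pe)*log2(1-Pe) = -0.215*log2(0.215) - 0.785*log2(0.785) = 0.476782 + 0.274150 = 0.7509. Pe*log2(M-1) = 0.215*log2(34) = 1.093805. Bound = H(Pe) + Pe*log2(M-1) = 0.476782 + 0.274150 + 1.093805 = 1.8447

1.8447 bits


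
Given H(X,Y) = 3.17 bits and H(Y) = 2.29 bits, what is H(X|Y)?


H(X|Y) = H(X,Y) - H(Y) = 3.17 - 2.29 = 0.88

0.88 bits


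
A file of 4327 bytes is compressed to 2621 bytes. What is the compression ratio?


Ratio = original / compressed = 4327 / 2621 = 1.6509

1.6509


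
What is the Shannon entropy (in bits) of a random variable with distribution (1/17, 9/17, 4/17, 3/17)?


H = -sum(p_i * log2(p_i)). Terms: -(1/17)*log2(1/17) = 0.240439; -(9/17)*log2(9/17) = 0.485755; -(4/17)*log2(4/17) = 0.491168; -(3/17)*log2(3/17) = 0.441618. H = 0.240439 + 0.485755 + 0.491168 + 0.441618 = 1.659

1.659 bits


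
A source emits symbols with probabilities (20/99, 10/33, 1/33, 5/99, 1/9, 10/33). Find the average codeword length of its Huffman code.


Huffman construction (repeatedly merge the two least-probable nodes; each merge adds 1 bit to every symbol beneath it): 1/33 + 5/99 = 8/99; 8/99 + 1/9 = 19/99; 19/99 + 20/99 = 13/33; 10/33 + 10/33 = 20/33; 13/33 + 20/33 = 1. Resulting codeword lengths (in the order the probabilities were given): (2, 2, 4, 4, 3, 2). L_avg = sum(p_i * l_i) = 20/99*2 + 10/33*2 + 1/33*4 + 5/99*4 + 1/9*3 + 10/33*2 = 25/11 = 2.2727

2.2727 bits


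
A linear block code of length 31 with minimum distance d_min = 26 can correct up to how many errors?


Correction capability = floor((d-1)/2) = floor((26-1)/2) = 12

12 errors


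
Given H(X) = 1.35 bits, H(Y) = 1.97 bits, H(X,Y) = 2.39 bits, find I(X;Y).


I(X;Y) = H(X) + H(Y) - H(X,Y) = 1.35 + 1.97 - 2.39 = 0.93

0.93 bits


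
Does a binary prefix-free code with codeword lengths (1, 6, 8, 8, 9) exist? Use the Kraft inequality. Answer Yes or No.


Kraft sum = sum(2^(-l_i)) = 0.5254, need <= 1. Result: satisfied (a binary prefix-free code with these lengths exists)

Yes


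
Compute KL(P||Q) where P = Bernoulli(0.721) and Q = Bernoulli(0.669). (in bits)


KL = p*log2(p/q) + (1-p)*log2((1-p)/(1-q)) = 0.721*log2(0.721/0.669) + 0.279*log2(0.279/0.331) = 0.0091

0.0091 bits


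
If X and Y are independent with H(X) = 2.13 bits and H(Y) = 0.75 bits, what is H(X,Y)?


For independent variables, H(X,Y) = H(X) + H(Y) = 2.13 + 0.75 = 2.88

2.88 bits


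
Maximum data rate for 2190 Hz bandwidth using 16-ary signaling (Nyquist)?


Rate = 2 * B * log2(M) = 2 * 2190 * 4.0 = 17520.0

17520.0 bps


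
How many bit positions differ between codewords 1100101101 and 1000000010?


Count differing positions: . ^ . . ^ . ^ ^ ^ ^ = 6 differences

6


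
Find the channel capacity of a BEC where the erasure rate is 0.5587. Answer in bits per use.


C = 1 - epsilon = 1 - 0.5587 = 0.4413

0.4413 bits


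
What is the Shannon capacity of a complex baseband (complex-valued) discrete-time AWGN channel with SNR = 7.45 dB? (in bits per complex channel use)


SNR_linear = 10^(7.45/10) = 5.559; C = log2(1 + SNR_linear) = log2(1 + 5.559) = 2.7135

2.7135 bits/channel use


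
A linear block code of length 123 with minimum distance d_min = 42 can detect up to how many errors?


Detection capability = d_min - 1 = 42 - 1 = 41

41 errors


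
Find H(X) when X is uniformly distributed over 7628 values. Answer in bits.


H = log2(n) = log2(7628) = 12.8971

12.8971 bits


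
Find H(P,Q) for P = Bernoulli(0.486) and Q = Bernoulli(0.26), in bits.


H(P,Q) = -p*log2(q) - (1-p)*log2(1-q). -0.486*log2(0.26) = 0.944500; -0.514*log2(0.74) = 0.223283. H(P,Q) = 0.944500 + 0.223283 = 1.1678

1.1678 bits


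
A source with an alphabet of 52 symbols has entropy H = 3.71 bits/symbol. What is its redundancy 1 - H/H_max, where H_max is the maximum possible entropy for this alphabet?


H_max = log2(K) = log2(52) = 5.7004 bits/symbol. Redundancy = 1 - H/H_max = 1 - 3.71/5.7004 = 1 - 0.6508 = 0.3492

0.3492


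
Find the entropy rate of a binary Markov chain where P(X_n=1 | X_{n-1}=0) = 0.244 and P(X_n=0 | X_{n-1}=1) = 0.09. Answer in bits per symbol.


Stationary distribution: pi_0 = p10/(p01+p10) = 0.2695, pi_1 = 0.7305. Entropy rate H' = pi_0*H(p01) + pi_1*H(p10) = 0.2695*0.8016 + 0.7305*0.4365 = 0.5349

0.5349 bits/symbol


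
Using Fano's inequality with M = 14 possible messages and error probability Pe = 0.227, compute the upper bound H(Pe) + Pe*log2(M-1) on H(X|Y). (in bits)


H(Pe) = -Pe*log2(Pe) - (1-Pe)*log2(1-Pe) = -0.227*log2(0.227) - 0.773*log2(0.773) = 0.485607 + 0.287138 = 0.7727. Pe*log2(M-1) = 0.227*log2(13) = 0.840000. Bound = H(Pe) + Pe*log2(M-1) = 0.485607 + 0.287138 + 0.840000 = 1.6127

1.6127 bits


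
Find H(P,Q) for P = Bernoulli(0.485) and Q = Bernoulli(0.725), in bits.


H(P,Q) = -p*log2(q) - (1-p)*log2(1-q). -0.485*log2(0.725) = 0.225014; -0.515*log2(0.275) = 0.959186. H(P,Q) = 0.225014 + 0.959186 = 1.1842

1.1842 bits


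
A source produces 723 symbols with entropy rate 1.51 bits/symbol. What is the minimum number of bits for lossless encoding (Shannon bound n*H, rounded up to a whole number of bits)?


Minimum bits >= n * H = 723 * 1.51 = 1091.73, rounded up to a whole number of bits = 1092

1092 bits


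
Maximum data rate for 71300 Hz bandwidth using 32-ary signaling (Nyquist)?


Rate = 2 * B * log2(M) = 2 * 71300 * 5.0 = 713000.0

713000.0 bps


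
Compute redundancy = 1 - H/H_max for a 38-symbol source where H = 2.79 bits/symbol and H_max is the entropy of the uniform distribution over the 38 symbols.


H_max = log2(K) = log2(38) = 5.2479 bits/symbol. Redundancy = 1 - H/H_max = 1 - 2.79/5.2479 = 1 - 0.5316 = 0.4684

0.4684


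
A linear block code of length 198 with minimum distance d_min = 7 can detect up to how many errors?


Detection capability = d_min - 1 = 7 - 1 = 6

6 errors


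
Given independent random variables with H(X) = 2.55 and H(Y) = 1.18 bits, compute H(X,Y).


For independent variables, H(X,Y) = H(X) + H(Y) = 2.55 + 1.18 = 3.73

3.73 bits


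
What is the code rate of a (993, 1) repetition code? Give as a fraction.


Rate = k/n = 1/993

1/993


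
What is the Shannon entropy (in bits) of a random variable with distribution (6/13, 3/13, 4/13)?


H = -sum(p_i * log2(p_i)). Terms: -(6/13)*log2(6/13) = 0.514836; -(3/13)*log2(3/13) = 0.488187; -(4/13)*log2(4/13) = 0.523212. H = 0.514836 + 0.488187 + 0.523212 = 1.5262

1.5262 bits


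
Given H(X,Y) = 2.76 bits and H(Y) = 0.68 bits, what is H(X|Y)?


H(X|Y) = H(X,Y) - H(Y) = 2.76 - 0.68 = 2.08

2.08 bits


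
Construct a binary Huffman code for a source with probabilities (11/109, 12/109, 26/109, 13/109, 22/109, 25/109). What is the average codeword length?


Huffman construction (repeatedly merge the two least-probable nodes; each merge adds 1 bit to every symbol beneath it): 11/109 + 12/109 = 23/109; 13/109 + 22/109 = 35/109; 23/109 + 25/109 = 48/109; 26/109 + 35/109 = 61/109; 48/109 + 61/109 = 1. Resulting codeword lengths (in the order the probabilities were given): (3, 3, 2, 3, 3, 2). L_avg = sum(p_i * l_i) = 11/109*3 + 12/109*3 + 26/109*2 + 13/109*3 + 22/109*3 + 25/109*2 = 276/109 = 2.5321

2.5321 bits


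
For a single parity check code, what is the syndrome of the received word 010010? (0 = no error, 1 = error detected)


Syndrome = XOR of all bits = 0 XOR 1 XOR 0 XOR 0 XOR 1 XOR 0 = 0

0


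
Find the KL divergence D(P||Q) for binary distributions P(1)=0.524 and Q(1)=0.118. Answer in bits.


KL = p*log2(p/q) + (1-p)*log2((1-p)/(1-q)) = 0.524*log2(0.524/0.118) + 0.476*log2(0.476/0.882) = 0.7035

0.7035 bits


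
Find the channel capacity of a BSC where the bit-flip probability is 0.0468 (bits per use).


H(p) = -p*log2(p) - (1-p)*log2(1-p) = -0.0468*log2(0.0468) - 0.9532*log2(0.9532) = 0.206732 + 0.065913 = 0.2726. C = 1 - H(p) = 1 - 0.2726 = 0.7274

0.7274 bits


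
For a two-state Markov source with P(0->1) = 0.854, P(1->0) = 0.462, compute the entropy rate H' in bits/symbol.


Stationary distribution: pi_0 = p10/(p01+p10) = 0.3511, pi_1 = 0.6489. Entropy rate H' = pi_0*H(p01) + pi_1*H(p10) = 0.3511*0.5997 + 0.6489*0.9958 = 0.8568

0.8568 bits/symbol


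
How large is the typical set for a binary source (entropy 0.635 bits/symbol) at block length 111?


log2|A_typical| = nH = 111 * 0.635 = 70.485, so |A_typical| ~ 2^70.485 = 1.652e+21

1.652e+21


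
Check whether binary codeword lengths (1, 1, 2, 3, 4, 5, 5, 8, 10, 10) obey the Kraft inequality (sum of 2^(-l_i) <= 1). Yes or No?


Kraft sum = sum(2^(-l_i)) = 1.5059, need <= 1. Result: violated (a binary prefix-free code with these lengths cannot exist)

No


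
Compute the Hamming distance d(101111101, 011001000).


Count differing positions: ^ ^ . ^ ^ . ^ . ^ = 6 differences

6


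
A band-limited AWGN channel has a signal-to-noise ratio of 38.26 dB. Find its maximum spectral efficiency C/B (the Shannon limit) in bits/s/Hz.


SNR_linear = 10^(38.26/10) = 6698.8461; C/B = log2(1 + SNR_linear) = log2(1 + 6698.8461) = 12.7099

12.7099 bits/s/Hz


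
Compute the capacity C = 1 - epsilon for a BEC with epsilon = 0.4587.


C = 1 - epsilon = 1 - 0.4587 = 0.5413

0.5413 bits


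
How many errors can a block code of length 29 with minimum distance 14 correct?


Correction capability = floor((d-1)/2) = floor((14-1)/2) = 6

6 errors


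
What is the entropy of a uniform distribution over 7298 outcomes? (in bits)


H = log2(n) = log2(7298) = 12.8333

12.8333 bits


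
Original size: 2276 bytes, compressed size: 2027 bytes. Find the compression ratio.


Ratio = original / compressed = 2276 / 2027 = 1.1228

1.1228


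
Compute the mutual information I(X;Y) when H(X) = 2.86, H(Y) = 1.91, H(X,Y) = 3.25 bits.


I(X;Y) = H(X) + H(Y) - H(X,Y) = 2.86 + 1.91 - 3.25 = 1.52

1.52 bits


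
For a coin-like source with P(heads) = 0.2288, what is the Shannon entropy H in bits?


H = -p*log2(p) - (1-p)*log2(1-p). -0.2288*log2(0.2288) = 0.486850; -0.7712*log2(0.7712) = 0.289064. H = 0.486850 + 0.289064 = 0.7759

0.7759 bits


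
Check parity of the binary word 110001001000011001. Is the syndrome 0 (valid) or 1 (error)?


Syndrome = XOR of all bits = 1 XOR 1 XOR 0 XOR 0 XOR 0 XOR 1 XOR 0 XOR 0 XOR 1 XOR 0 XOR 0 XOR 0 XOR 0 XOR 1 XOR 1 XOR 0 XOR 0 XOR 1 = 1

1


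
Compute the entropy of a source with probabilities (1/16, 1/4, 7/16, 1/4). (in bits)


H = -sum(p_i * log2(p_i)). Terms: -(1/16)*log2(1/16) = 0.250000; -(1/4)*log2(1/4) = 0.500000; -(7/16)*log2(7/16) = 0.521782; -(1/4)*log2(1/4) = 0.500000. H = 0.250000 + 0.500000 + 0.521782 + 0.500000 = 1.7718

1.7718 bits


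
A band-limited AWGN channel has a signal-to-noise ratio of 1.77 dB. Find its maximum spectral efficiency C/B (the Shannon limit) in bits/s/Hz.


SNR_linear = 10^(1.77/10) = 1.5031; C/B = log2(1 + SNR_linear) = log2(1 + 1.5031) = 1.3237

1.3237 bits/s/Hz


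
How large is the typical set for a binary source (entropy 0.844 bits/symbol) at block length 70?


log2|A_typical| = nH = 70 * 0.844 = 59.08, so |A_typical| ~ 2^59.08 = 6.093e+17

6.093e+17


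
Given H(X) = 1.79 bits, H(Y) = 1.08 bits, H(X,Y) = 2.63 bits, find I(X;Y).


I(X;Y) = H(X) + H(Y) - H(X,Y) = 1.79 + 1.08 - 2.63 = 0.24

0.24 bits


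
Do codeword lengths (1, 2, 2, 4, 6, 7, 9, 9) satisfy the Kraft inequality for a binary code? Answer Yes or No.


Kraft sum = sum(2^(-l_i)) = 1.0898, need <= 1. Result: violated (a binary prefix-free code with these lengths cannot exist)

No


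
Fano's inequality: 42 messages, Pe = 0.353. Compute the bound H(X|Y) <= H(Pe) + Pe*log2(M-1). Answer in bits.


H(Pe) = -Pe*log2(Pe) - (1-Pe)*log2(1-Pe) = -0.353*log2(0.353) - 0.647*log2(0.647) = 0.530298 + 0.406421 = 0.9367. Pe*log2(M-1) = 0.353*log2(41) = 1.891216. Bound = H(Pe) + Pe*log2(M-1) = 0.530298 + 0.406421 + 1.891216 = 2.8279

2.8279 bits


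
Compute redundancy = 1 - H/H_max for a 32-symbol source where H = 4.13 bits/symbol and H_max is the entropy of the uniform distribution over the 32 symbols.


H_max = log2(K) = log2(32) = 5.0 bits/symbol. Redundancy = 1 - H/H_max = 1 - 4.13/5.0 = 1 - 0.826 = 0.174

0.174


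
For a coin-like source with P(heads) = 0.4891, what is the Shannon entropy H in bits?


H = -p*log2(p) - (1-p)*log2(1-p). -0.4891*log2(0.4891) = 0.504653; -0.5109*log2(0.5109) = 0.495004. H = 0.504653 + 0.495004 = 0.9997

0.9997 bits


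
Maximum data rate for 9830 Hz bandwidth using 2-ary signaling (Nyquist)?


Rate = 2 * B * log2(M) = 2 * 9830 * 1.0 = 19660.0

19660.0 bps


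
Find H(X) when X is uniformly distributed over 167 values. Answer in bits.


H = log2(n) = log2(167) = 7.3837

7.3837 bits


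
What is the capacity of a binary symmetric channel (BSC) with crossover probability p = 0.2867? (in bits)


H(p) = -p*log2(p) - (1-p)*log2(1-p) = -0.2867*log2(0.2867) - 0.7133*log2(0.7133) = 0.516744 + 0.347676 = 0.8644. C = 1 - H(p) = 1 - 0.8644 = 0.1356

0.1356 bits


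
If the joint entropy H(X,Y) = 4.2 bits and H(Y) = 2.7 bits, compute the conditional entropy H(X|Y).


H(X|Y) = H(X,Y) - H(Y) = 4.2 - 2.7 = 1.5

1.5 bits


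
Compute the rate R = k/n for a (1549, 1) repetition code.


Rate = k/n = 1/1549

1/1549


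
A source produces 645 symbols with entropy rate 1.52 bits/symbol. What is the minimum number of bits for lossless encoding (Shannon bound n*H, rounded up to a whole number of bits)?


Minimum bits >= n * H = 645 * 1.52 = 980.4, rounded up to a whole number of bits = 981

981 bits


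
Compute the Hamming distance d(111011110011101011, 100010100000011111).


Count differing positions: . ^ ^ . . ^ . ^ . . ^ ^ ^ ^ . ^ . . = 9 differences

9


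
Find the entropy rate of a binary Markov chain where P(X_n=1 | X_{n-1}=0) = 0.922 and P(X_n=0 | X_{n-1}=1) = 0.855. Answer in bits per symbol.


Stationary distribution: pi_0 = p10/(p01+p10) = 0.4811, pi_1 = 0.5189. Entropy rate H' = pi_0*H(p01) + pi_1*H(p10) = 0.4811*0.3951 + 0.5189*0.5972 = 0.4999

0.4999 bits/symbol


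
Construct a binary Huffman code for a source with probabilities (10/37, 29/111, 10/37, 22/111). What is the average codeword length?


Huffman construction (repeatedly merge the two least-probable nodes; each merge adds 1 bit to every symbol beneath it): 22/111 + 29/111 = 17/37; 10/37 + 10/37 = 20/37; 17/37 + 20/37 = 1. Resulting codeword lengths (in the order the probabilities were given): (2, 2, 2, 2). L_avg = sum(p_i * l_i) = 10/37*2 + 29/111*2 + 10/37*2 + 22/111*2 = 2

2.0 bits


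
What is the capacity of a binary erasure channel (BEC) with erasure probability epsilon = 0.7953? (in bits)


C = 1 - epsilon = 1 - 0.7953 = 0.2047

0.2047 bits


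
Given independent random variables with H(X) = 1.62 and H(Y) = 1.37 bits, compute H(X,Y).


For independent variables, H(X,Y) = H(X) + H(Y) = 1.62 + 1.37 = 2.99

2.99 bits


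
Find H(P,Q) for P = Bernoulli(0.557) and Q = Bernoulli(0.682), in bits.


H(P,Q) = -p*log2(q) - (1-p)*log2(1-q). -0.557*log2(0.682) = 0.307551; -0.443*log2(0.318) = 0.732235. H(P,Q) = 0.307551 + 0.732235 = 1.0398

1.0398 bits


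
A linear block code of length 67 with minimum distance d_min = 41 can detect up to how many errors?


Detection capability = d_min - 1 = 41 - 1 = 40

40 errors


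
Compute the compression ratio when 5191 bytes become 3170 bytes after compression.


Ratio = original / compressed = 5191 / 3170 = 1.6375

1.6375


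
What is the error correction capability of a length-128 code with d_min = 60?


Correction capability = floor((d-1)/2) = floor((60-1)/2) = 29

29 errors


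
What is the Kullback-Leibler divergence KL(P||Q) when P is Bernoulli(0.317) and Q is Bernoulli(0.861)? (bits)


KL = p*log2(p/q) + (1-p)*log2((1-p)/(1-q)) = 0.317*log2(0.317/0.861) + 0.683*log2(0.683/0.139) = 1.1117

1.1117 bits


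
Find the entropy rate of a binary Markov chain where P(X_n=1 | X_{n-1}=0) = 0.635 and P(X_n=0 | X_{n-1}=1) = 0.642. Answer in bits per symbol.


Stationary distribution: pi_0 = p10/(p01+p10) = 0.5027, pi_1 = 0.4973. Entropy rate H' = pi_0*H(p01) + pi_1*H(p10) = 0.5027*0.9468 + 0.4973*0.941 = 0.9439

0.9439 bits/symbol


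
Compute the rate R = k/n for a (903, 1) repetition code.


Rate = k/n = 1/903

1/903


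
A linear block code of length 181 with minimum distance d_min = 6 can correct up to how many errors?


Correction capability = floor((d-1)/2) = floor((6-1)/2) = 2

2 errors


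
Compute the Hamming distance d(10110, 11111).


Count differing positions: . ^ . . ^ = 2 differences

2


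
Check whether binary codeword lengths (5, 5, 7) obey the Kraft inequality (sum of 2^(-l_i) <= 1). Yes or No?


Kraft sum = sum(2^(-l_i)) = 0.0703, need <= 1. Result: satisfied (a binary prefix-free code with these lengths exists)

Yes


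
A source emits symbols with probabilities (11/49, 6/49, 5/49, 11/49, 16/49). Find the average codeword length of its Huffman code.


Huffman construction (repeatedly merge the two least-probable nodes; each merge adds 1 bit to every symbol beneath it): 5/49 + 6/49 = 11/49; 11/49 + 11/49 = 22/49; 11/49 + 16/49 = 27/49; 22/49 + 27/49 = 1. Resulting codeword lengths (in the order the probabilities were given): (2, 3, 3, 2, 2). L_avg = sum(p_i * l_i) = 11/49*2 + 6/49*3 + 5/49*3 + 11/49*2 + 16/49*2 = 109/49 = 2.2245

2.2245 bits


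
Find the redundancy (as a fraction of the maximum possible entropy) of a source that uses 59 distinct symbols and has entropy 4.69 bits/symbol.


H_max = log2(K) = log2(59) = 5.8826 bits/symbol. Redundancy = 1 - H/H_max = 1 - 4.69/5.8826 = 1 - 0.7973 = 0.2027

0.2027


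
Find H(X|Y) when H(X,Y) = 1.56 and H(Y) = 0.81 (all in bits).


H(X|Y) = H(X,Y) - H(Y) = 1.56 - 0.81 = 0.75

0.75 bits


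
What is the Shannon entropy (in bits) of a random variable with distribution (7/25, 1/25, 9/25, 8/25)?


H = -sum(p_i * log2(p_i)). Terms: -(7/25)*log2(7/25) = 0.514220; -(1/25)*log2(1/25) = 0.185754; -(9/25)*log2(9/25) = 0.530615; -(8/25)*log2(8/25) = 0.526034. H = 0.514220 + 0.185754 + 0.530615 + 0.526034 = 1.7566

1.7566 bits


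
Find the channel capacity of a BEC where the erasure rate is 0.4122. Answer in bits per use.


C = 1 - epsilon = 1 - 0.4122 = 0.5878

0.5878 bits


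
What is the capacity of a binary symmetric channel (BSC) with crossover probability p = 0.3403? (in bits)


H(p) = -p*log2(p) - (1-p)*log2(1-p) = -0.3403*log2(0.3403) - 0.6597*log2(0.6597) = 0.529208 + 0.395898 = 0.9251. C = 1 - H(p) = 1 - 0.9251 = 0.0749

0.0749 bits


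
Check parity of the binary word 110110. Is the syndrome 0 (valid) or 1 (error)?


Syndrome = XOR of all bits = 1 XOR 1 XOR 0 XOR 1 XOR 1 XOR 0 = 0

0


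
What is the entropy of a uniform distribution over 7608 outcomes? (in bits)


H = log2(n) = log2(7608) = 12.8933

12.8933 bits


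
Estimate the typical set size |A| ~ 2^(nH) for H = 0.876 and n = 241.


log2|A_typical| = nH = 241 * 0.876 = 211.116, so |A_typical| ~ 2^211.116 = 3.567e+63

3.567e+63


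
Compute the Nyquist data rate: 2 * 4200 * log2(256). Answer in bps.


Rate = 2 * B * log2(M) = 2 * 4200 * 8.0 = 67200.0

67200.0 bps
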